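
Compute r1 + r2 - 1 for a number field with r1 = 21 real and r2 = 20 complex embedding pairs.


By Dirichlet's unit theorem:
rank = r1 + r2 - 1
= 21 + 20 - 1
= 40

40


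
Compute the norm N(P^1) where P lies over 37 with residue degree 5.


N(P^a) = p^(a*f)
= 37^(1*5)
= 37^5
= 69343957

69343957


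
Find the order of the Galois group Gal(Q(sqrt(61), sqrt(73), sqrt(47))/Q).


The 3 square roots of distinct primes are multiplicatively independent over Q,
so [K:Q] = 2^3 and Gal(K/Q) is isomorphic to (Z/2Z)^3.
|Gal| = 2^3 = 8

8


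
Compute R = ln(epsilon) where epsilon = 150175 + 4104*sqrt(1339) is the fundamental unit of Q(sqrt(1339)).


epsilon = 150175 + 4104*sqrt(1339)
= 300350.0000
R = ln(300350.0000)
= 12.6127

12.6127


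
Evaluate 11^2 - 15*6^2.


x^2 - d*y^2
= 11^2 - 15*6^2
= 121 - 540
= -419

-419


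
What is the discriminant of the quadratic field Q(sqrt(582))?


For K = Q(sqrt(d)) with d squarefree: disc(K) = d if d = 1 mod 4, and disc(K) = 4d if d = 2 or 3 mod 4.
Here d = 582, and d mod 4 = 2.
d = 2 mod 4, not 1 (O_K = Z[sqrt(d)]), so disc(K) = 4d = 4 * (582) = 2328

2328


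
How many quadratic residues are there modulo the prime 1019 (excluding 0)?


For prime p, the number of non-zero quadratic residues is (p-1)/2.
= (1019-1)/2
= 509

509


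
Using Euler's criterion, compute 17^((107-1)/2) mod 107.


p = 107 is prime and the exponent is (p-1)/2 = 53, so by Euler's criterion 17^53 = (17/107) = +1 or -1 mod 107.
Compute by square-and-multiply:
  53 = 32 + 16 + 4 + 1 (binary 110101)
  Repeated squaring mod 107: 17^1 = 17, 17^2 = 75, 17^4 = 61, 17^8 = 83, 17^16 = 41, 17^32 = 76
  17^53 = 17^32 * 17^16 * 17^4 * 17^1 = 76 * 41 * 61 * 17 mod 107
    76 * 41 = 3116 = 13 mod 107
    13 * 61 = 793 = 44 mod 107
    44 * 17 = 748 = 106 mod 107
  17^53 = 106 mod 107
Result 106 = p - 1 = -1 mod 107: 17 is a quadratic non-residue mod 107. As a residue in [0, p-1] the value is 106.
17^53 mod 107 = 106

106


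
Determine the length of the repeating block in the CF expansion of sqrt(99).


Run the CF algorithm for sqrt(99).
a_0 = floor(sqrt(99)) = 9; set m_0=0, q_0=1.
Recurrence: m' = q*a - m,  q' = (d - m'^2)/q,  a' = floor((a_0 + m')/q').
  step 1: m=9, q=18, a=1
  step 2: m=9, q=1, a=18
a_2 = 2*a_0 = 18, so the period closes here.
sqrt(99) = [9; 1, 18]
Period length = 2

2


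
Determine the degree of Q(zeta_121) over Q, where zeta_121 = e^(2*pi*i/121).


The degree equals Euler's totient phi(121).
121 = 11^2
phi(121) = 110

110


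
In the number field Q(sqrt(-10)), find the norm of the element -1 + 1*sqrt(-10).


N(a + b*sqrt(d)) = a^2 - d*b^2
= (-1)^2 - (-10)*(1)^2
= 1 + 10
= 11

11


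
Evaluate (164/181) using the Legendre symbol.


p = 181 is prime, so compute (164/181) with the reciprocity algorithm (Jacobi-symbol steps: pull out 2s via (2/n), flip via reciprocity, reduce):
  pull out 2: (2/181) = -1  (since 181 mod 8 = 5)
  pull out 2: (2/181) = -1  (since 181 mod 8 = 5)
  reciprocity: (41/181) -> +(181/41)
  reduce: (17/41)
  reciprocity: (17/41) -> +(41/17)
  reduce: (7/17)
  reciprocity: (7/17) -> +(17/7)
  reduce: (3/7)
  reciprocity: (3/7) -> -(7/3)
  reduce: (1/3)
  (1/3) = 1
Product of signs = -1
(164/181) = -1

-1


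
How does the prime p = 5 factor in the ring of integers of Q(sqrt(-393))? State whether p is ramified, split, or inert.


K = Q(sqrt(-393)). Since d mod 4 = 3, disc(K) = -1572.
Check p | disc: -1572 mod 5 = 3.
p does not divide disc. Compute Legendre symbol (d/p):
2^((5-1)/2) mod 5 = -1
(d/p) = -1, so p is inert: (p) stays prime with e=1, f=2, g=1.
Therefore p is inert.

inert


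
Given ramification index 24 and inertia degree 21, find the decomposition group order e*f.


|D_P| = e * f
= 24 * 21
= 504

504


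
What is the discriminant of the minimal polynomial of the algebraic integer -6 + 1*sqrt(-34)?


The element -6 + 1*sqrt(-34) has minimal polynomial:
x^2 + 12*x + 70
Discriminant = (12)^2 - 4*(70)
= 144 - 280
= -136

-136


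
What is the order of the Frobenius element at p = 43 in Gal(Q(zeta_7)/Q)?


The Frobenius at p in Gal(Q(zeta_n)/Q) = (Z/nZ)* is the class of p, so its order is ord_7(43), the smallest k >= 1 with 43^k = 1 mod 7.
n = 7 = 7, phi(7) = 6; the order divides phi(n).
Divisors of 6: 1, 2, 3, 6
Repeated squaring mod 7: 43^1 = 1, 43^2 = 1, 43^4 = 1
Test divisors in increasing order:
  k=1: 43^1 = 1 mod 7  <- first divisor giving 1
Order = 1

1


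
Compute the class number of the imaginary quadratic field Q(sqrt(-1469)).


K = Q(sqrt(-1469)). d mod 4 = 3, so D = disc(K) = 4d = -5876
h(K) equals the number of primitive reduced positive-definite forms (a, b, c) = a*x^2 + b*x*y + c*y^2 with b^2 - 4ac = D,
where reduced means |b| <= a <= c, with b >= 0 whenever |b| = a or a = c, and primitive means gcd(a, b, c) = 1.
Reduced forces 3a^2 <= |D| = 5876, so 1 <= a <= 44; b must have the parity of D, and c = (b^2 - D)/(4a) must be an integer >= a.
Enumerate a = 1..44, b in [-a, a]:
  a=1: (1, 0, 1469)  [1]
  a=2: (2, 2, 735)  [1]
  a=3: (3, -2, 490), (3, 2, 490)  [2]
  a=4: none
  a=5: (5, -2, 294), (5, 2, 294)  [2]
  a=6: (6, -2, 245), (6, 2, 245)  [2]
  a=7: (7, -2, 210), (7, 2, 210)  [2]
  a=8: none
  a=9: (9, -8, 165), (9, 8, 165)  [2]
  a=10: (10, -2, 147), (10, 2, 147)  [2]
  a=11: (11, -8, 135), (11, 8, 135)  [2]
  a=12: none
  a=13: (13, 0, 113)  [1]
  a=14: (14, -2, 105), (14, 2, 105)  [2]
  a=15: (15, -8, 99), (15, -2, 98), (15, 2, 98), (15, 8, 99)  [4]
  a=16..17: none
  a=18: (18, -10, 83), (18, 10, 83)  [2]
  a=19..20: none
  a=21: (21, -16, 73), (21, -2, 70), (21, 2, 70), (21, 16, 73)  [4]
  a=22: (22, -14, 69), (22, 14, 69)  [2]
  a=23: (23, -14, 66), (23, 14, 66)  [2]
  a=24: none
  a=25: (25, -18, 62), (25, 18, 62)  [2]
  a=26: (26, 26, 63)  [1]
  a=27: (27, -8, 55), (27, 8, 55)  [2]
  a=28..29: none
  a=30: (30, -22, 53), (30, -2, 49), (30, 2, 49), (30, 22, 53)  [4]
  a=31: (31, -18, 50), (31, 18, 50)  [2]
  a=32: none
  a=33: (33, -14, 46), (33, -8, 45), (33, 8, 45), (33, 14, 46)  [4]
  a=34: none
  a=35: (35, -12, 43), (35, -2, 42), (35, 2, 42), (35, 12, 43)  [4]
  a=36: none
  a=37: (37, -28, 45), (37, 28, 45)  [2]
  a=38: none
  a=39: (39, -26, 42), (39, 26, 42)  [2]
  a=40..44: none
Total reduced forms: 1 + 1 + 2 + 2 + 2 + 2 + 2 + 2 + 2 + 1 + 2 + 4 + 2 + 4 + 2 + 2 + 2 + 1 + 2 + 4 + 2 + 4 + 4 + 2 + 2 = 56
h = 56

56


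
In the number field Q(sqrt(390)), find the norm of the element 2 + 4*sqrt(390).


N(a + b*sqrt(d)) = a^2 - d*b^2
= (2)^2 - (390)*(4)^2
= 4 - 6240
= -6236

-6236


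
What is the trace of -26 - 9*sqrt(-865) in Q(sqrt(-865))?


Tr(a + b*sqrt(d)) = (a + b*sqrt(d)) + (a - b*sqrt(d)) = 2a
= 2 * (-26)
= -52

-52


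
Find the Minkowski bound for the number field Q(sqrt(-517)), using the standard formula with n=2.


d = -517, d mod 4 = 3, so disc(K) = 4d = -2068; |disc(K)| = 2068
Imaginary quadratic field, so n = 2, s = r2 = 1, r1 = 0
M = (n!/n^n) * (4/pi)^s * sqrt(|disc(K)|) = (2!/2^2) * (4/pi)^1 * sqrt(2068)
= 0.5 * 1.273240 * 45.475268
= 28.9505

28.9505


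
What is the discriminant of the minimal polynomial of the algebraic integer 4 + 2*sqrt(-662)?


The element 4 + 2*sqrt(-662) has minimal polynomial:
x^2 - 8*x + 2664
Discriminant = (-8)^2 - 4*(2664)
= 64 - 10656
= -10592

-10592


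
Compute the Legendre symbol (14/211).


p = 211 is prime, so compute (14/211) with the reciprocity algorithm (Jacobi-symbol steps: pull out 2s via (2/n), flip via reciprocity, reduce):
  pull out 2: (2/211) = -1  (since 211 mod 8 = 3)
  reciprocity: (7/211) -> -(211/7)
  reduce: (1/7)
  (1/7) = 1
Product of signs = 1
(14/211) = 1

1


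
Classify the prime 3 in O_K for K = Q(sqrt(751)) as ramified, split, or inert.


K = Q(sqrt(751)). Since d mod 4 = 3, disc(K) = 3004.
Check p | disc: 3004 mod 3 = 1.
p does not divide disc. Compute Legendre symbol (d/p):
1^((3-1)/2) mod 3 = 1
(d/p) = 1, so p splits: (p) = P*P' with e=1, f=1, g=2.
Therefore p is split.

split


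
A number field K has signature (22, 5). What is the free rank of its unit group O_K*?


By Dirichlet's unit theorem:
rank = r1 + r2 - 1
= 22 + 5 - 1
= 26

26


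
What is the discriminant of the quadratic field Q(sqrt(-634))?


For K = Q(sqrt(d)) with d squarefree: disc(K) = d if d = 1 mod 4, and disc(K) = 4d if d = 2 or 3 mod 4.
Here d = -634, and d mod 4 = 2.
d = 2 mod 4, not 1 (O_K = Z[sqrt(d)]), so disc(K) = 4d = 4 * (-634) = -2536

-2536


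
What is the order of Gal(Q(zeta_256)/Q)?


|Gal(Q(zeta_256)/Q)| = phi(256)
= 128

128


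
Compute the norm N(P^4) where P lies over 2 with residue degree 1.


N(P^a) = p^(a*f)
= 2^(4*1)
= 2^4
= 16

16


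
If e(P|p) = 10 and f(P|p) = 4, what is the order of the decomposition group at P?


|D_P| = e * f
= 10 * 4
= 40

40


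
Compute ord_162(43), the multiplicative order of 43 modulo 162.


We want ord_162(43), the smallest k >= 1 with 43^k = 1 mod 162.
n = 162 = 2 * 3^4, phi(162) = 54; the order divides phi(n).
Divisors of 54: 1, 2, 3, 6, 9, 18, 27, 54
Repeated squaring mod 162: 43^1 = 43, 43^2 = 67, 43^4 = 115, 43^8 = 103, 43^16 = 79, 43^32 = 85
Test divisors in increasing order:
  k=1: 43^1 = 43 mod 162
  k=2: 43^2 = 67 mod 162
  k=3: 43^3 = 67 * 43 = 127 mod 162
  k=6: 43^6 = 115 * 67 = 91 mod 162
  k=9: 43^9 = 103 * 43 = 55 mod 162
  k=18: 43^18 = 79 * 67 = 109 mod 162
  k=27: 43^27 = 79 * 103 * 67 * 43 = 1 mod 162  <- first divisor giving 1
Order = 27

27


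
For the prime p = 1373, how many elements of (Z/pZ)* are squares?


For prime p, the number of non-zero quadratic residues is (p-1)/2.
= (1373-1)/2
= 686

686


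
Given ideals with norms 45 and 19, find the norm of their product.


N(IJ) = N(I) * N(J)
= 45 * 19
= 855

855


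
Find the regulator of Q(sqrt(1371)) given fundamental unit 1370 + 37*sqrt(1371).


epsilon = 1370 + 37*sqrt(1371)
= 2739.9996
R = ln(2739.9996)
= 7.9157

7.9157


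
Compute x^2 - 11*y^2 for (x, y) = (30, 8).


x^2 - d*y^2
= 30^2 - 11*8^2
= 900 - 704
= 196

196


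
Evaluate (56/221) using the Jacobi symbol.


Compute (56/221) via quadratic reciprocity:
  pull out 2: (2/221) = -1  (since 221 mod 8 = 5)
  pull out 2: (2/221) = -1  (since 221 mod 8 = 5)
  pull out 2: (2/221) = -1  (since 221 mod 8 = 5)
  reciprocity: (7/221) -> +(221/7)
  reduce: (4/7)
  pull out 2: (2/7) = +1  (since 7 mod 8 = 7)
  pull out 2: (2/7) = +1  (since 7 mod 8 = 7)
  (1/7) = 1
Product of signs = -1

-1


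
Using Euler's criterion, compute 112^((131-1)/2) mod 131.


p = 131 is prime and the exponent is (p-1)/2 = 65, so by Euler's criterion 112^65 = (112/131) = +1 or -1 mod 131.
Compute by square-and-multiply:
  65 = 64 + 1 (binary 1000001)
  Repeated squaring mod 131: 112^1 = 112, 112^2 = 99, 112^4 = 107, 112^8 = 52, 112^16 = 84, 112^32 = 113, 112^64 = 62
  112^65 = 112^64 * 112^1 = 62 * 112 mod 131
    62 * 112 = 6944 = 1 mod 131
  112^65 = 1 mod 131
Result 1: 112 is a quadratic residue mod 131.
112^65 mod 131 = 1

1


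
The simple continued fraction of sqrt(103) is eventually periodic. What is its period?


Run the CF algorithm for sqrt(103).
a_0 = floor(sqrt(103)) = 10; set m_0=0, q_0=1.
Recurrence: m' = q*a - m,  q' = (d - m'^2)/q,  a' = floor((a_0 + m')/q').
  step 1: m=10, q=3, a=6
  step 2: m=8, q=13, a=1
  step 3: m=5, q=6, a=2
  step 4: m=7, q=9, a=1
  step 5: m=2, q=11, a=1
  step 6: m=9, q=2, a=9
  step 7: m=9, q=11, a=1
  step 8: m=2, q=9, a=1
  step 9: m=7, q=6, a=2
  step 10: m=5, q=13, a=1
  step 11: m=8, q=3, a=6
  step 12: m=10, q=1, a=20
a_12 = 2*a_0 = 20, so the period closes here.
sqrt(103) = [10; 6, 1, 2, 1, 1, 9, 1, 1, 2, 1, 6, 20]
Period length = 12

12


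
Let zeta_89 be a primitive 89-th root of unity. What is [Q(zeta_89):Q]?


The degree equals Euler's totient phi(89).
89 = 89
phi(89) = 88

88


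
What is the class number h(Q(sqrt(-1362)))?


K = Q(sqrt(-1362)). d mod 4 = 2, so D = disc(K) = 4d = -5448
h(K) equals the number of primitive reduced positive-definite forms (a, b, c) = a*x^2 + b*x*y + c*y^2 with b^2 - 4ac = D,
where reduced means |b| <= a <= c, with b >= 0 whenever |b| = a or a = c, and primitive means gcd(a, b, c) = 1.
Reduced forces 3a^2 <= |D| = 5448, so 1 <= a <= 42; b must have the parity of D, and c = (b^2 - D)/(4a) must be an integer >= a.
Enumerate a = 1..42, b in [-a, a]:
  a=1: (1, 0, 1362)  [1]
  a=2: (2, 0, 681)  [1]
  a=3: (3, 0, 454)  [1]
  a=4..5: none
  a=6: (6, 0, 227)  [1]
  a=7..12: none
  a=13: (13, -8, 106), (13, 8, 106)  [2]
  a=14..16: none
  a=17: (17, -14, 83), (17, 14, 83)  [2]
  a=18: none
  a=19: (19, -10, 73), (19, 10, 73)  [2]
  a=20..22: none
  a=23: (23, -16, 62), (23, 16, 62)  [2]
  a=24..25: none
  a=26: (26, -8, 53), (26, 8, 53)  [2]
  a=27..28: none
  a=29: (29, -2, 47), (29, 2, 47)  [2]
  a=30: none
  a=31: (31, -16, 46), (31, 16, 46)  [2]
  a=32..33: none
  a=34: (34, -20, 43), (34, 20, 43)  [2]
  a=35..36: none
  a=37: (37, -18, 39), (37, 18, 39)  [2]
  a=38: (38, -28, 41), (38, 28, 41)  [2]
  a=39..42: none
Total reduced forms: 1 + 1 + 1 + 1 + 2 + 2 + 2 + 2 + 2 + 2 + 2 + 2 + 2 + 2 = 24
h = 24

24


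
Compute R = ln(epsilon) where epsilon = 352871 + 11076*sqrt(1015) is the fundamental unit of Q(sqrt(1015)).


epsilon = 352871 + 11076*sqrt(1015)
= 705742.0000
R = ln(705742.0000)
= 13.4670

13.4670


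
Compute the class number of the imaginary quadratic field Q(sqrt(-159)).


K = Q(sqrt(-159)). d mod 4 = 1, so D = disc(K) = d = -159
h(K) equals the number of primitive reduced positive-definite forms (a, b, c) = a*x^2 + b*x*y + c*y^2 with b^2 - 4ac = D,
where reduced means |b| <= a <= c, with b >= 0 whenever |b| = a or a = c, and primitive means gcd(a, b, c) = 1.
Reduced forces 3a^2 <= |D| = 159, so 1 <= a <= 7; b must have the parity of D, and c = (b^2 - D)/(4a) must be an integer >= a.
Enumerate a = 1..7, b in [-a, a]:
  a=1: (1, 1, 40)  [1]
  a=2: (2, -1, 20), (2, 1, 20)  [2]
  a=3: (3, 3, 14)  [1]
  a=4: (4, -1, 10), (4, 1, 10)  [2]
  a=5: (5, -1, 8), (5, 1, 8)  [2]
  a=6: (6, -3, 7), (6, 3, 7)  [2]
  a=7: none
Total reduced forms: 1 + 2 + 1 + 2 + 2 + 2 = 10
h = 10

10


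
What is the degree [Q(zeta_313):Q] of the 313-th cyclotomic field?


The degree equals Euler's totient phi(313).
313 = 313
phi(313) = 312

312


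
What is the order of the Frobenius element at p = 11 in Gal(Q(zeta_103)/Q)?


The Frobenius at p in Gal(Q(zeta_n)/Q) = (Z/nZ)* is the class of p, so its order is ord_103(11), the smallest k >= 1 with 11^k = 1 mod 103.
n = 103 = 103, phi(103) = 102; the order divides phi(n).
Divisors of 102: 1, 2, 3, 6, 17, 34, 51, 102
Repeated squaring mod 103: 11^1 = 11, 11^2 = 18, 11^4 = 15, 11^8 = 19, 11^16 = 52, 11^32 = 26, 11^64 = 58
Test divisors in increasing order:
  k=1: 11^1 = 11 mod 103
  k=2: 11^2 = 18 mod 103
  k=3: 11^3 = 18 * 11 = 95 mod 103
  k=6: 11^6 = 15 * 18 = 64 mod 103
  k=17: 11^17 = 52 * 11 = 57 mod 103
  k=34: 11^34 = 26 * 18 = 56 mod 103
  k=51: 11^51 = 26 * 52 * 18 * 11 = 102 mod 103
  k=102: 11^102 = 58 * 26 * 15 * 18 = 1 mod 103  <- first divisor giving 1
Order = 102

102


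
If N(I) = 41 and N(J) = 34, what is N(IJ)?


N(IJ) = N(I) * N(J)
= 41 * 34
= 1394

1394


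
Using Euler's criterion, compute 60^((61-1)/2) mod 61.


p = 61 is prime and the exponent is (p-1)/2 = 30, so by Euler's criterion 60^30 = (60/61) = +1 or -1 mod 61.
Compute by square-and-multiply:
  30 = 16 + 8 + 4 + 2 (binary 11110)
  Repeated squaring mod 61: 60^1 = 60, 60^2 = 1, 60^4 = 1, 60^8 = 1, 60^16 = 1
  60^30 = 60^16 * 60^8 * 60^4 * 60^2 = 1 * 1 * 1 * 1 mod 61
    1 * 1 = 1 = 1 mod 61
    1 * 1 = 1 = 1 mod 61
    1 * 1 = 1 = 1 mod 61
  60^30 = 1 mod 61
Result 1: 60 is a quadratic residue mod 61.
60^30 mod 61 = 1

1


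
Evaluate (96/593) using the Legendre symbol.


p = 593 is prime, so compute (96/593) with the reciprocity algorithm (Jacobi-symbol steps: pull out 2s via (2/n), flip via reciprocity, reduce):
  pull out 2: (2/593) = +1  (since 593 mod 8 = 1)
  pull out 2: (2/593) = +1  (since 593 mod 8 = 1)
  pull out 2: (2/593) = +1  (since 593 mod 8 = 1)
  pull out 2: (2/593) = +1  (since 593 mod 8 = 1)
  pull out 2: (2/593) = +1  (since 593 mod 8 = 1)
  reciprocity: (3/593) -> +(593/3)
  reduce: (2/3)
  pull out 2: (2/3) = -1  (since 3 mod 8 = 3)
  (1/3) = 1
Product of signs = -1
(96/593) = -1

-1


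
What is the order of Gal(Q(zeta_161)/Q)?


|Gal(Q(zeta_161)/Q)| = phi(161)
= 132

132


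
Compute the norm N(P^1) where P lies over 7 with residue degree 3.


N(P^a) = p^(a*f)
= 7^(1*3)
= 7^3
= 343

343


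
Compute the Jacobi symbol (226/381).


Compute (226/381) via quadratic reciprocity:
  pull out 2: (2/381) = -1  (since 381 mod 8 = 5)
  reciprocity: (113/381) -> +(381/113)
  reduce: (42/113)
  pull out 2: (2/113) = +1  (since 113 mod 8 = 1)
  reciprocity: (21/113) -> +(113/21)
  reduce: (8/21)
  pull out 2: (2/21) = -1  (since 21 mod 8 = 5)
  pull out 2: (2/21) = -1  (since 21 mod 8 = 5)
  pull out 2: (2/21) = -1  (since 21 mod 8 = 5)
  (1/21) = 1
Product of signs = 1

1


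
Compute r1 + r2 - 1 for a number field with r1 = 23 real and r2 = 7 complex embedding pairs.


By Dirichlet's unit theorem:
rank = r1 + r2 - 1
= 23 + 7 - 1
= 29

29


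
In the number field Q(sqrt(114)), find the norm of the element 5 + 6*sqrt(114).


N(a + b*sqrt(d)) = a^2 - d*b^2
= (5)^2 - (114)*(6)^2
= 25 - 4104
= -4079

-4079


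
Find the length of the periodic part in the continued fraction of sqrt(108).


Run the CF algorithm for sqrt(108).
a_0 = floor(sqrt(108)) = 10; set m_0=0, q_0=1.
Recurrence: m' = q*a - m,  q' = (d - m'^2)/q,  a' = floor((a_0 + m')/q').
  step 1: m=10, q=8, a=2
  step 2: m=6, q=9, a=1
  step 3: m=3, q=11, a=1
  step 4: m=8, q=4, a=4
  step 5: m=8, q=11, a=1
  step 6: m=3, q=9, a=1
  step 7: m=6, q=8, a=2
  step 8: m=10, q=1, a=20
a_8 = 2*a_0 = 20, so the period closes here.
sqrt(108) = [10; 2, 1, 1, 4, 1, 1, 2, 20]
Period length = 8

8


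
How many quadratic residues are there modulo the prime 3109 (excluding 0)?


For prime p, the number of non-zero quadratic residues is (p-1)/2.
= (3109-1)/2
= 1554

1554


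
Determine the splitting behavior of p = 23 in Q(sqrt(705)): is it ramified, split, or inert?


K = Q(sqrt(705)). Since d mod 4 = 1, disc(K) = 705.
Check p | disc: 705 mod 23 = 15.
p does not divide disc. Compute Legendre symbol (d/p):
15^((23-1)/2) mod 23 = -1
(d/p) = -1, so p is inert: (p) stays prime with e=1, f=2, g=1.
Therefore p is inert.

inert


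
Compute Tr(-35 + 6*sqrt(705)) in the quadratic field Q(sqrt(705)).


Tr(a + b*sqrt(d)) = (a + b*sqrt(d)) + (a - b*sqrt(d)) = 2a
= 2 * (-35)
= -70

-70


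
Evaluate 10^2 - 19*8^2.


x^2 - d*y^2
= 10^2 - 19*8^2
= 100 - 1216
= -1116

-1116


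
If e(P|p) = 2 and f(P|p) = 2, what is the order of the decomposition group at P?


|D_P| = e * f
= 2 * 2
= 4

4


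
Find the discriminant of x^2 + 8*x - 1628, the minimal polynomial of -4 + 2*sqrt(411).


The element -4 + 2*sqrt(411) has minimal polynomial:
x^2 + 8*x - 1628
Discriminant = (8)^2 - 4*(-1628)
= 64 + 6512
= 6576

6576


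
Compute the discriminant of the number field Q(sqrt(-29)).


For K = Q(sqrt(d)) with d squarefree: disc(K) = d if d = 1 mod 4, and disc(K) = 4d if d = 2 or 3 mod 4.
Here d = -29, and d mod 4 = 3.
d = 3 mod 4, not 1 (O_K = Z[sqrt(d)]), so disc(K) = 4d = 4 * (-29) = -116

-116


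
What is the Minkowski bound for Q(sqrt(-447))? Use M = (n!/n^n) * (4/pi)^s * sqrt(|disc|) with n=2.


d = -447, d mod 4 = 1, so disc(K) = d = -447; |disc(K)| = 447
Imaginary quadratic field, so n = 2, s = r2 = 1, r1 = 0
M = (n!/n^n) * (4/pi)^s * sqrt(|disc(K)|) = (2!/2^2) * (4/pi)^1 * sqrt(447)
= 0.5 * 1.273240 * 21.142375
= 13.4597

13.4597


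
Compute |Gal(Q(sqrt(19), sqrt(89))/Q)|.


The 2 square roots of distinct primes are multiplicatively independent over Q,
so [K:Q] = 2^2 and Gal(K/Q) is isomorphic to (Z/2Z)^2.
|Gal| = 2^2 = 4

4


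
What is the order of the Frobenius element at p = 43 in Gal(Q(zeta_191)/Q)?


The Frobenius at p in Gal(Q(zeta_n)/Q) = (Z/nZ)* is the class of p, so its order is ord_191(43), the smallest k >= 1 with 43^k = 1 mod 191.
n = 191 = 191, phi(191) = 190; the order divides phi(n).
Divisors of 190: 1, 2, 5, 10, 19, 38, 95, 190
Repeated squaring mod 191: 43^1 = 43, 43^2 = 130, 43^4 = 92, 43^8 = 60, 43^16 = 162, 43^32 = 77, 43^64 = 8, 43^128 = 64
Test divisors in increasing order:
  k=1: 43^1 = 43 mod 191
  k=2: 43^2 = 130 mod 191
  k=5: 43^5 = 92 * 43 = 136 mod 191
  k=10: 43^10 = 60 * 130 = 160 mod 191
  k=19: 43^19 = 162 * 130 * 43 = 49 mod 191
  k=38: 43^38 = 77 * 92 * 130 = 109 mod 191
  k=95: 43^95 = 8 * 162 * 60 * 92 * 130 * 43 = 1 mod 191  <- first divisor giving 1
Order = 95

95


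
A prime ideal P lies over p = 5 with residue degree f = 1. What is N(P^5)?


N(P^a) = p^(a*f)
= 5^(5*1)
= 5^5
= 3125

3125


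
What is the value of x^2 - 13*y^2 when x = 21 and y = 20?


x^2 - d*y^2
= 21^2 - 13*20^2
= 441 - 5200
= -4759

-4759


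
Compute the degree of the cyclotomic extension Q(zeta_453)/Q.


The degree equals Euler's totient phi(453).
453 = 3 * 151
phi(453) = 300

300


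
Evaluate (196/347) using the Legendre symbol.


p = 347 is prime, so compute (196/347) with the reciprocity algorithm (Jacobi-symbol steps: pull out 2s via (2/n), flip via reciprocity, reduce):
  pull out 2: (2/347) = -1  (since 347 mod 8 = 3)
  pull out 2: (2/347) = -1  (since 347 mod 8 = 3)
  reciprocity: (49/347) -> +(347/49)
  reduce: (4/49)
  pull out 2: (2/49) = +1  (since 49 mod 8 = 1)
  pull out 2: (2/49) = +1  (since 49 mod 8 = 1)
  (1/49) = 1
Product of signs = 1
(196/347) = 1

1


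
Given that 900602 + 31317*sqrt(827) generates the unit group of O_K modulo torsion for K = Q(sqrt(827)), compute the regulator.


epsilon = 900602 + 31317*sqrt(827)
= 1.8012e+06
R = ln(1.8012e+06)
= 14.4040

14.4040


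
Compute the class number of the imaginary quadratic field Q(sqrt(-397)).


K = Q(sqrt(-397)). d mod 4 = 3, so D = disc(K) = 4d = -1588
h(K) equals the number of primitive reduced positive-definite forms (a, b, c) = a*x^2 + b*x*y + c*y^2 with b^2 - 4ac = D,
where reduced means |b| <= a <= c, with b >= 0 whenever |b| = a or a = c, and primitive means gcd(a, b, c) = 1.
Reduced forces 3a^2 <= |D| = 1588, so 1 <= a <= 23; b must have the parity of D, and c = (b^2 - D)/(4a) must be an integer >= a.
Enumerate a = 1..23, b in [-a, a]:
  a=1: (1, 0, 397)  [1]
  a=2: (2, 2, 199)  [1]
  a=3..6: none
  a=7: (7, -6, 58), (7, 6, 58)  [2]
  a=8..13: none
  a=14: (14, -6, 29), (14, 6, 29)  [2]
  a=15..23: none
Total reduced forms: 1 + 1 + 2 + 2 = 6
h = 6

6


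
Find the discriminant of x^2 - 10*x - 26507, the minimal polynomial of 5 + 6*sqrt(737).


The element 5 + 6*sqrt(737) has minimal polynomial:
x^2 - 10*x - 26507
Discriminant = (-10)^2 - 4*(-26507)
= 100 + 106028
= 106128

106128


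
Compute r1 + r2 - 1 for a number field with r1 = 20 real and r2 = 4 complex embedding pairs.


By Dirichlet's unit theorem:
rank = r1 + r2 - 1
= 20 + 4 - 1
= 23

23


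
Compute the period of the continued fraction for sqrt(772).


Run the CF algorithm for sqrt(772).
a_0 = floor(sqrt(772)) = 27; set m_0=0, q_0=1.
Recurrence: m' = q*a - m,  q' = (d - m'^2)/q,  a' = floor((a_0 + m')/q').
  step 1: m=27, q=43, a=1
  step 2: m=16, q=12, a=3
  step 3: m=20, q=31, a=1
  step 4: m=11, q=21, a=1
  step 5: m=10, q=32, a=1
  step 6: m=22, q=9, a=5
  step 7: m=23, q=27, a=1
  step 8: m=4, q=28, a=1
  step 9: m=24, q=7, a=7
  step 10: m=25, q=21, a=2
  step 11: m=17, q=23, a=1
  step 12: m=6, q=32, a=1
  step 13: m=26, q=3, a=17
  step 14: m=25, q=49, a=1
  step 15: m=24, q=4, a=12
  step 16: m=24, q=49, a=1
  step 17: m=25, q=3, a=17
  step 18: m=26, q=32, a=1
  step 19: m=6, q=23, a=1
  step 20: m=17, q=21, a=2
  step 21: m=25, q=7, a=7
  step 22: m=24, q=28, a=1
  step 23: m=4, q=27, a=1
  step 24: m=23, q=9, a=5
  step 25: m=22, q=32, a=1
  step 26: m=10, q=21, a=1
  step 27: m=11, q=31, a=1
  step 28: m=20, q=12, a=3
  step 29: m=16, q=43, a=1
  step 30: m=27, q=1, a=54
a_30 = 2*a_0 = 54, so the period closes here.
sqrt(772) = [27; 1, 3, 1, 1, 1, 5, 1, 1, 7, 2, 1, 1, 17, 1, 12, 1, 17, 1, 1, 2, 7, 1, 1, 5, 1, 1, 1, 3, 1, 54]
Period length = 30

30


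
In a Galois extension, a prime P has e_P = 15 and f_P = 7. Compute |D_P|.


|D_P| = e * f
= 15 * 7
= 105

105


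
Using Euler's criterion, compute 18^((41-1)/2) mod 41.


p = 41 is prime and the exponent is (p-1)/2 = 20, so by Euler's criterion 18^20 = (18/41) = +1 or -1 mod 41.
Compute by square-and-multiply:
  20 = 16 + 4 (binary 10100)
  Repeated squaring mod 41: 18^1 = 18, 18^2 = 37, 18^4 = 16, 18^8 = 10, 18^16 = 18
  18^20 = 18^16 * 18^4 = 18 * 16 mod 41
    18 * 16 = 288 = 1 mod 41
  18^20 = 1 mod 41
Result 1: 18 is a quadratic residue mod 41.
18^20 mod 41 = 1

1


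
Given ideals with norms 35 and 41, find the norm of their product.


N(IJ) = N(I) * N(J)
= 35 * 41
= 1435

1435


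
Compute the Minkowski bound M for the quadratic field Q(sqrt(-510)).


d = -510, d mod 4 = 2, so disc(K) = 4d = -2040; |disc(K)| = 2040
Imaginary quadratic field, so n = 2, s = r2 = 1, r1 = 0
M = (n!/n^n) * (4/pi)^s * sqrt(|disc(K)|) = (2!/2^2) * (4/pi)^1 * sqrt(2040)
= 0.5 * 1.273240 * 45.166359
= 28.7538

28.7538


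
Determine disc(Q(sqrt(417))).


For K = Q(sqrt(d)) with d squarefree: disc(K) = d if d = 1 mod 4, and disc(K) = 4d if d = 2 or 3 mod 4.
Here d = 417, and d mod 4 = 1.
d = 1 mod 4 (O_K = Z[(1+sqrt(d))/2]), so disc(K) = d = 417

417


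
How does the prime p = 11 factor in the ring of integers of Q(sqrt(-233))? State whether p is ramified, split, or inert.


K = Q(sqrt(-233)). Since d mod 4 = 3, disc(K) = -932.
Check p | disc: -932 mod 11 = 3.
p does not divide disc. Compute Legendre symbol (d/p):
9^((11-1)/2) mod 11 = 1
(d/p) = 1, so p splits: (p) = P*P' with e=1, f=1, g=2.
Therefore p is split.

split


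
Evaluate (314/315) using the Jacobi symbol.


Compute (314/315) via quadratic reciprocity:
  pull out 2: (2/315) = -1  (since 315 mod 8 = 3)
  reciprocity: (157/315) -> +(315/157)
  reduce: (1/157)
  (1/157) = 1
Product of signs = -1

-1


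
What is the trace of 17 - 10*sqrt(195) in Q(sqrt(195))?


Tr(a + b*sqrt(d)) = (a + b*sqrt(d)) + (a - b*sqrt(d)) = 2a
= 2 * (17)
= 34

34


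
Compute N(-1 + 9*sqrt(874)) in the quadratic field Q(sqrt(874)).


N(a + b*sqrt(d)) = a^2 - d*b^2
= (-1)^2 - (874)*(9)^2
= 1 - 70794
= -70793

-70793


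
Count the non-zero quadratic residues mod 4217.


For prime p, the number of non-zero quadratic residues is (p-1)/2.
= (4217-1)/2
= 2108

2108


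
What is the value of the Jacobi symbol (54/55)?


Compute (54/55) via quadratic reciprocity:
  pull out 2: (2/55) = +1  (since 55 mod 8 = 7)
  reciprocity: (27/55) -> -(55/27)
  reduce: (1/27)
  (1/27) = 1
Product of signs = -1

-1


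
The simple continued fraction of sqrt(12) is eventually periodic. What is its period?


Run the CF algorithm for sqrt(12).
a_0 = floor(sqrt(12)) = 3; set m_0=0, q_0=1.
Recurrence: m' = q*a - m,  q' = (d - m'^2)/q,  a' = floor((a_0 + m')/q').
  step 1: m=3, q=3, a=2
  step 2: m=3, q=1, a=6
a_2 = 2*a_0 = 6, so the period closes here.
sqrt(12) = [3; 2, 6]
Period length = 2

2


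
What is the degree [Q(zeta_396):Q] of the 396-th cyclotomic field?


The degree equals Euler's totient phi(396).
396 = 2^2 * 3^2 * 11
phi(396) = 120

120


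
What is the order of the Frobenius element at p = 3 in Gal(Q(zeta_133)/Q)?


The Frobenius at p in Gal(Q(zeta_n)/Q) = (Z/nZ)* is the class of p, so its order is ord_133(3), the smallest k >= 1 with 3^k = 1 mod 133.
n = 133 = 7 * 19, phi(133) = 108; the order divides phi(n).
Divisors of 108: 1, 2, 3, 4, 6, 9, 12, 18, 27, 36, 54, 108
Repeated squaring mod 133: 3^1 = 3, 3^2 = 9, 3^4 = 81, 3^8 = 44, 3^16 = 74, 3^32 = 23, 3^64 = 130
Test divisors in increasing order:
  k=1: 3^1 = 3 mod 133
  k=2: 3^2 = 9 mod 133
  k=3: 3^3 = 9 * 3 = 27 mod 133
  k=4: 3^4 = 81 mod 133
  k=6: 3^6 = 81 * 9 = 64 mod 133
  k=9: 3^9 = 44 * 3 = 132 mod 133
  k=12: 3^12 = 44 * 81 = 106 mod 133
  k=18: 3^18 = 74 * 9 = 1 mod 133  <- first divisor giving 1
Order = 18

18


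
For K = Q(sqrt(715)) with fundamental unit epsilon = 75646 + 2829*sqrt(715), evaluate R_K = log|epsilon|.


epsilon = 75646 + 2829*sqrt(715)
= 151292.0000
R = ln(151292.0000)
= 11.9270

11.9270


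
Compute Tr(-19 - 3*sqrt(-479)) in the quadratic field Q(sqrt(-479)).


Tr(a + b*sqrt(d)) = (a + b*sqrt(d)) + (a - b*sqrt(d)) = 2a
= 2 * (-19)
= -38

-38


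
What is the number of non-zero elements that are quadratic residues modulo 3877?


For prime p, the number of non-zero quadratic residues is (p-1)/2.
= (3877-1)/2
= 1938

1938


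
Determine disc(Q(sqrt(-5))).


For K = Q(sqrt(d)) with d squarefree: disc(K) = d if d = 1 mod 4, and disc(K) = 4d if d = 2 or 3 mod 4.
Here d = -5, and d mod 4 = 3.
d = 3 mod 4, not 1 (O_K = Z[sqrt(d)]), so disc(K) = 4d = 4 * (-5) = -20

-20


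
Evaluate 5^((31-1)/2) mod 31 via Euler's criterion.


p = 31 is prime and the exponent is (p-1)/2 = 15, so by Euler's criterion 5^15 = (5/31) = +1 or -1 mod 31.
Compute by square-and-multiply:
  15 = 8 + 4 + 2 + 1 (binary 1111)
  Repeated squaring mod 31: 5^1 = 5, 5^2 = 25, 5^4 = 5, 5^8 = 25
  5^15 = 5^8 * 5^4 * 5^2 * 5^1 = 25 * 5 * 25 * 5 mod 31
    25 * 5 = 125 = 1 mod 31
    1 * 25 = 25 = 25 mod 31
    25 * 5 = 125 = 1 mod 31
  5^15 = 1 mod 31
Result 1: 5 is a quadratic residue mod 31.
5^15 mod 31 = 1

1


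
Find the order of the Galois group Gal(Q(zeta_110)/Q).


|Gal(Q(zeta_110)/Q)| = phi(110)
= 40

40


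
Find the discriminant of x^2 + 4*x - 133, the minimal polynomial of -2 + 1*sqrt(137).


The element -2 + 1*sqrt(137) has minimal polynomial:
x^2 + 4*x - 133
Discriminant = (4)^2 - 4*(-133)
= 16 + 532
= 548

548


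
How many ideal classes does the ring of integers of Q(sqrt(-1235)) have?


K = Q(sqrt(-1235)). d mod 4 = 1, so D = disc(K) = d = -1235
h(K) equals the number of primitive reduced positive-definite forms (a, b, c) = a*x^2 + b*x*y + c*y^2 with b^2 - 4ac = D,
where reduced means |b| <= a <= c, with b >= 0 whenever |b| = a or a = c, and primitive means gcd(a, b, c) = 1.
Reduced forces 3a^2 <= |D| = 1235, so 1 <= a <= 20; b must have the parity of D, and c = (b^2 - D)/(4a) must be an integer >= a.
Enumerate a = 1..20, b in [-a, a]:
  a=1: (1, 1, 309)  [1]
  a=2: none
  a=3: (3, -1, 103), (3, 1, 103)  [2]
  a=4: none
  a=5: (5, 5, 63)  [1]
  a=6: none
  a=7: (7, -5, 45), (7, 5, 45)  [2]
  a=8: none
  a=9: (9, -5, 35), (9, 5, 35)  [2]
  a=10..12: none
  a=13: (13, 13, 27)  [1]
  a=14: none
  a=15: (15, -5, 21), (15, 5, 21)  [2]
  a=16..18: none
  a=19: (19, 19, 21)  [1]
  a=20: none
Total reduced forms: 1 + 2 + 1 + 2 + 2 + 1 + 2 + 1 = 12
h = 12

12


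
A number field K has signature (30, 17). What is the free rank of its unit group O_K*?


By Dirichlet's unit theorem:
rank = r1 + r2 - 1
= 30 + 17 - 1
= 46

46


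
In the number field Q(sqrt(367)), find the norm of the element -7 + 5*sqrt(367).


N(a + b*sqrt(d)) = a^2 - d*b^2
= (-7)^2 - (367)*(5)^2
= 49 - 9175
= -9126

-9126


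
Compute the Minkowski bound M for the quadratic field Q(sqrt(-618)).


d = -618, d mod 4 = 2, so disc(K) = 4d = -2472; |disc(K)| = 2472
Imaginary quadratic field, so n = 2, s = r2 = 1, r1 = 0
M = (n!/n^n) * (4/pi)^s * sqrt(|disc(K)|) = (2!/2^2) * (4/pi)^1 * sqrt(2472)
= 0.5 * 1.273240 * 49.719212
= 31.6522

31.6522


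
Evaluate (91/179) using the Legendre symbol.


p = 179 is prime, so compute (91/179) with the reciprocity algorithm (Jacobi-symbol steps: pull out 2s via (2/n), flip via reciprocity, reduce):
  reciprocity: (91/179) -> -(179/91)
  reduce: (88/91)
  pull out 2: (2/91) = -1  (since 91 mod 8 = 3)
  pull out 2: (2/91) = -1  (since 91 mod 8 = 3)
  pull out 2: (2/91) = -1  (since 91 mod 8 = 3)
  reciprocity: (11/91) -> -(91/11)
  reduce: (3/11)
  reciprocity: (3/11) -> -(11/3)
  reduce: (2/3)
  pull out 2: (2/3) = -1  (since 3 mod 8 = 3)
  (1/3) = 1
Product of signs = -1
(91/179) = -1

-1


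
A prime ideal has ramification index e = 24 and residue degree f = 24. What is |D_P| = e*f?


|D_P| = e * f
= 24 * 24
= 576

576


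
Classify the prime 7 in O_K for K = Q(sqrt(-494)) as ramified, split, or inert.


K = Q(sqrt(-494)). Since d mod 4 = 2, disc(K) = -1976.
Check p | disc: -1976 mod 7 = 5.
p does not divide disc. Compute Legendre symbol (d/p):
3^((7-1)/2) mod 7 = -1
(d/p) = -1, so p is inert: (p) stays prime with e=1, f=2, g=1.
Therefore p is inert.

inert


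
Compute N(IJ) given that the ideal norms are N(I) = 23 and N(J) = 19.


N(IJ) = N(I) * N(J)
= 23 * 19
= 437

437


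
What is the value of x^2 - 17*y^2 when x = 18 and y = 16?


x^2 - d*y^2
= 18^2 - 17*16^2
= 324 - 4352
= -4028

-4028


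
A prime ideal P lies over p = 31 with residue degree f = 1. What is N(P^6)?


N(P^a) = p^(a*f)
= 31^(6*1)
= 31^6
= 887503681

887503681


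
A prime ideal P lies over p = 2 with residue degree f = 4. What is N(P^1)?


N(P^a) = p^(a*f)
= 2^(1*4)
= 2^4
= 16

16


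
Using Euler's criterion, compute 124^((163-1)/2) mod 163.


p = 163 is prime and the exponent is (p-1)/2 = 81, so by Euler's criterion 124^81 = (124/163) = +1 or -1 mod 163.
Compute by square-and-multiply:
  81 = 64 + 16 + 1 (binary 1010001)
  Repeated squaring mod 163: 124^1 = 124, 124^2 = 54, 124^4 = 145, 124^8 = 161, 124^16 = 4, 124^32 = 16, 124^64 = 93
  124^81 = 124^64 * 124^16 * 124^1 = 93 * 4 * 124 mod 163
    93 * 4 = 372 = 46 mod 163
    46 * 124 = 5704 = 162 mod 163
  124^81 = 162 mod 163
Result 162 = p - 1 = -1 mod 163: 124 is a quadratic non-residue mod 163. As a residue in [0, p-1] the value is 162.
124^81 mod 163 = 162

162


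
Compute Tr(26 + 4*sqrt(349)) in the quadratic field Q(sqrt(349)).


Tr(a + b*sqrt(d)) = (a + b*sqrt(d)) + (a - b*sqrt(d)) = 2a
= 2 * (26)
= 52

52


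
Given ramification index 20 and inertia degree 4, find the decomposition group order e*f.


|D_P| = e * f
= 20 * 4
= 80

80


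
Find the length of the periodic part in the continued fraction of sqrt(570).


Run the CF algorithm for sqrt(570).
a_0 = floor(sqrt(570)) = 23; set m_0=0, q_0=1.
Recurrence: m' = q*a - m,  q' = (d - m'^2)/q,  a' = floor((a_0 + m')/q').
  step 1: m=23, q=41, a=1
  step 2: m=18, q=6, a=6
  step 3: m=18, q=41, a=1
  step 4: m=23, q=1, a=46
a_4 = 2*a_0 = 46, so the period closes here.
sqrt(570) = [23; 1, 6, 1, 46]
Period length = 4

4


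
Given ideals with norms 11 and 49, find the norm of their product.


N(IJ) = N(I) * N(J)
= 11 * 49
= 539

539


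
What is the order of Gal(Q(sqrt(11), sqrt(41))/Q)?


The 2 square roots of distinct primes are multiplicatively independent over Q,
so [K:Q] = 2^2 and Gal(K/Q) is isomorphic to (Z/2Z)^2.
|Gal| = 2^2 = 4

4


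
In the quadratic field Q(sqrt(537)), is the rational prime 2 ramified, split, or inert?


K = Q(sqrt(537)). Since d mod 4 = 1, disc(K) = 537.
Check p | disc: 537 mod 2 = 1.
p=2 does not divide disc (d is 1 mod 4). 2 splits iff d = 1 mod 8.
d mod 8 = 1, so (d/2) = 1.
(d/p) = 1, so p splits: (p) = P*P' with e=1, f=1, g=2.
Therefore p is split.

split


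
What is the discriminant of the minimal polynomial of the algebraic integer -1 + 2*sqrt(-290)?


The element -1 + 2*sqrt(-290) has minimal polynomial:
x^2 + 2*x + 1161
Discriminant = (2)^2 - 4*(1161)
= 4 - 4644
= -4640

-4640


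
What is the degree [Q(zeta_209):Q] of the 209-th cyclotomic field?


The degree equals Euler's totient phi(209).
209 = 11 * 19
phi(209) = 180

180


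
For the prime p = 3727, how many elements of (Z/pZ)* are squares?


For prime p, the number of non-zero quadratic residues is (p-1)/2.
= (3727-1)/2
= 1863

1863


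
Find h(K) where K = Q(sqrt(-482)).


K = Q(sqrt(-482)). d mod 4 = 2, so D = disc(K) = 4d = -1928
h(K) equals the number of primitive reduced positive-definite forms (a, b, c) = a*x^2 + b*x*y + c*y^2 with b^2 - 4ac = D,
where reduced means |b| <= a <= c, with b >= 0 whenever |b| = a or a = c, and primitive means gcd(a, b, c) = 1.
Reduced forces 3a^2 <= |D| = 1928, so 1 <= a <= 25; b must have the parity of D, and c = (b^2 - D)/(4a) must be an integer >= a.
Enumerate a = 1..25, b in [-a, a]:
  a=1: (1, 0, 482)  [1]
  a=2: (2, 0, 241)  [1]
  a=3: (3, -2, 161), (3, 2, 161)  [2]
  a=4..5: none
  a=6: (6, -4, 81), (6, 4, 81)  [2]
  a=7: (7, -2, 69), (7, 2, 69)  [2]
  a=8: none
  a=9: (9, -4, 54), (9, 4, 54)  [2]
  a=10..12: none
  a=13: (13, -10, 39), (13, 10, 39)  [2]
  a=14: (14, -12, 37), (14, 12, 37)  [2]
  a=15..17: none
  a=18: (18, -4, 27), (18, 4, 27)  [2]
  a=19..20: none
  a=21: (21, -16, 26), (21, -2, 23), (21, 2, 23), (21, 16, 26)  [4]
  a=22..25: none
Total reduced forms: 1 + 1 + 2 + 2 + 2 + 2 + 2 + 2 + 2 + 4 = 20
h = 20

20


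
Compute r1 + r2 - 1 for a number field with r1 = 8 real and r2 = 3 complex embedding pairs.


By Dirichlet's unit theorem:
rank = r1 + r2 - 1
= 8 + 3 - 1
= 10

10


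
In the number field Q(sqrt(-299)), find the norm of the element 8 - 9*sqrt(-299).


N(a + b*sqrt(d)) = a^2 - d*b^2
= (8)^2 - (-299)*(-9)^2
= 64 + 24219
= 24283

24283


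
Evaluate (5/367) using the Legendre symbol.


p = 367 is prime, so compute (5/367) with the reciprocity algorithm (Jacobi-symbol steps: pull out 2s via (2/n), flip via reciprocity, reduce):
  reciprocity: (5/367) -> +(367/5)
  reduce: (2/5)
  pull out 2: (2/5) = -1  (since 5 mod 8 = 5)
  (1/5) = 1
Product of signs = -1
(5/367) = -1

-1


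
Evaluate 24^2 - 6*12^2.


x^2 - d*y^2
= 24^2 - 6*12^2
= 576 - 864
= -288

-288


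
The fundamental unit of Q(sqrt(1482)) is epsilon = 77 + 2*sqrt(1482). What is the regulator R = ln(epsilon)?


epsilon = 77 + 2*sqrt(1482)
= 153.9935
R = ln(153.9935)
= 5.0369

5.0369


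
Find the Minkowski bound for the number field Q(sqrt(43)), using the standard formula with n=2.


d = 43, d mod 4 = 3, so disc(K) = 4d = 172; |disc(K)| = 172
Real quadratic field, so n = 2, s = r2 = 0, r1 = 2
M = (n!/n^n) * (4/pi)^s * sqrt(|disc(K)|) = (2!/2^2) * (4/pi)^0 * sqrt(172)
= 0.5 * 1.000000 * 13.114877
= 6.5574

6.5574


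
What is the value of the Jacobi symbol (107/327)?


Compute (107/327) via quadratic reciprocity:
  reciprocity: (107/327) -> -(327/107)
  reduce: (6/107)
  pull out 2: (2/107) = -1  (since 107 mod 8 = 3)
  reciprocity: (3/107) -> -(107/3)
  reduce: (2/3)
  pull out 2: (2/3) = -1  (since 3 mod 8 = 3)
  (1/3) = 1
Product of signs = 1

1


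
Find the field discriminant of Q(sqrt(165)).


For K = Q(sqrt(d)) with d squarefree: disc(K) = d if d = 1 mod 4, and disc(K) = 4d if d = 2 or 3 mod 4.
Here d = 165, and d mod 4 = 1.
d = 1 mod 4 (O_K = Z[(1+sqrt(d))/2]), so disc(K) = d = 165

165


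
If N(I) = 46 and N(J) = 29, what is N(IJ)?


N(IJ) = N(I) * N(J)
= 46 * 29
= 1334

1334


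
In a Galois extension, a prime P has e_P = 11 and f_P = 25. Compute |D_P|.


|D_P| = e * f
= 11 * 25
= 275

275


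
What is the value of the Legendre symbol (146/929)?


p = 929 is prime, so compute (146/929) with the reciprocity algorithm (Jacobi-symbol steps: pull out 2s via (2/n), flip via reciprocity, reduce):
  pull out 2: (2/929) = +1  (since 929 mod 8 = 1)
  reciprocity: (73/929) -> +(929/73)
  reduce: (53/73)
  reciprocity: (53/73) -> +(73/53)
  reduce: (20/53)
  pull out 2: (2/53) = -1  (since 53 mod 8 = 5)
  pull out 2: (2/53) = -1  (since 53 mod 8 = 5)
  reciprocity: (5/53) -> +(53/5)
  reduce: (3/5)
  reciprocity: (3/5) -> +(5/3)
  reduce: (2/3)
  pull out 2: (2/3) = -1  (since 3 mod 8 = 3)
  (1/3) = 1
Product of signs = -1
(146/929) = -1

-1


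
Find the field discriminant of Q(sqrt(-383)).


For K = Q(sqrt(d)) with d squarefree: disc(K) = d if d = 1 mod 4, and disc(K) = 4d if d = 2 or 3 mod 4.
Here d = -383, and d mod 4 = 1.
d = 1 mod 4 (O_K = Z[(1+sqrt(d))/2]), so disc(K) = d = -383

-383


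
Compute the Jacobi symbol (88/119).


Compute (88/119) via quadratic reciprocity:
  pull out 2: (2/119) = +1  (since 119 mod 8 = 7)
  pull out 2: (2/119) = +1  (since 119 mod 8 = 7)
  pull out 2: (2/119) = +1  (since 119 mod 8 = 7)
  reciprocity: (11/119) -> -(119/11)
  reduce: (9/11)
  reciprocity: (9/11) -> +(11/9)
  reduce: (2/9)
  pull out 2: (2/9) = +1  (since 9 mod 8 = 1)
  (1/9) = 1
Product of signs = -1

-1
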